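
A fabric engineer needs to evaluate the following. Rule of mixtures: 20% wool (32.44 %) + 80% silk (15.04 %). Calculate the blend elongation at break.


Formula: Blend property = (fraction_A * property_A) + (fraction_B * property_B)
Step 1: Contribution A = 20/100 * 32.44 % = 6.488 %
Step 2: Contribution B = 80/100 * 15.04 % = 12.032 %
Step 3: Blend elongation at break = 6.488 + 12.032 = 18.52 %

18.52 %


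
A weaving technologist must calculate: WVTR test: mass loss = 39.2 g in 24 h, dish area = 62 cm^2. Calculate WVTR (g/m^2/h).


Formula: WVTR = mass_loss / (area * time)
Step 1: Convert area: 62 cm^2 = 0.0062 m^2
Step 2: WVTR = 39.2 g / (0.0062 m^2 * 24 h)
Step 3: WVTR = 39.2 / 0.1488 = 263.4 g/m^2/h

263.4 g/m^2/h


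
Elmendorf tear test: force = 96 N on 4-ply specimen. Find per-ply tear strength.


Formula: Per-ply strength = Total force / Number of plies
Per-ply = 96 N / 4
Per-ply = 24 N

24 N


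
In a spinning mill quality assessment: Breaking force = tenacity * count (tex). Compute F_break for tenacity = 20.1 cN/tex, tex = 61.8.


Formula: Breaking force = Tenacity * Linear density
F = 20.1 cN/tex * 61.8 tex
F = 1242.18 cN

1242.18 cN


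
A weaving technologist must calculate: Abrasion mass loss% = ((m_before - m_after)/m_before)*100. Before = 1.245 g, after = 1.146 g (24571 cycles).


Formula: Mass loss% = ((m_before - m_after) / m_before) * 100
Step 1: Mass loss = 1.245 - 1.146 = 0.099 g
Step 2: Ratio = 0.099 / 1.245 = 0.0795181
Step 3: Mass loss% = 0.0795181 * 100 = 7.95181% ≈ 7.95%

7.95%


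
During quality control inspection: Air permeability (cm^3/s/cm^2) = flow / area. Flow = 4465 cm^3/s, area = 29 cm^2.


Formula: Air Permeability = Airflow / Test Area
AP = 4465 cm^3/s / 29 cm^2
AP = 154.0 cm^3/s/cm^2

154.0 cm^3/s/cm^2


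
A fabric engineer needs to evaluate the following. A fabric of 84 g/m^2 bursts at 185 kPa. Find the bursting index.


Formula: Bursting Index = Bursting Strength / Fabric GSM
BI = 185 kPa / 84 g/m^2
BI = 2.202 kPa/(g/m^2)

2.202 kPa/(g/m^2)


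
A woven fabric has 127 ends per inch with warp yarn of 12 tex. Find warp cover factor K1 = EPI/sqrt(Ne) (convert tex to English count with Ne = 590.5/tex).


Formula: K1 = EPI / sqrt(Ne), with Ne = 590.5 / tex_warp
Step 1: Ne = 590.5 / 12 = 49.208
Step 2: sqrt(Ne) = sqrt(49.208) = 7.0148
Step 3: K1 = 127 / 7.0148 = 18.1

18.1


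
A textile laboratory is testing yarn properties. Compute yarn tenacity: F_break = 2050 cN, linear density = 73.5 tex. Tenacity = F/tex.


Formula: Tenacity = Breaking force / Linear density
Tenacity = 2050 cN / 73.5 tex
Tenacity = 27.89 cN/tex

27.89 cN/tex


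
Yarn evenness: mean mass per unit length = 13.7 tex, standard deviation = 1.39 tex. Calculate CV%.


Formula: CV% = (standard deviation / mean) * 100
Step 1: Ratio = 1.39 / 13.7 = 0.10146
Step 2: CV% = 0.10146 * 100 = 10.146% ≈ 10.1%

10.1%


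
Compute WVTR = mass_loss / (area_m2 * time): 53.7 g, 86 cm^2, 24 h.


Formula: WVTR = mass_loss / (area * time)
Step 1: Convert area: 86 cm^2 = 0.0086 m^2
Step 2: WVTR = 53.7 g / (0.0086 m^2 * 24 h)
Step 3: WVTR = 53.7 / 0.2064 = 260.2 g/m^2/h

260.2 g/m^2/h


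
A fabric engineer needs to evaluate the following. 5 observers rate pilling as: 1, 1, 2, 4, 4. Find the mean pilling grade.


Formula: Mean = sum / count
Sum = 1 + 1 + 2 + 4 + 4 = 12
Mean = 12 / 5 = 2.4

2.4


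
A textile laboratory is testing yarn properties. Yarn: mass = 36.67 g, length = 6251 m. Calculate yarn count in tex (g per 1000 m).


Formula: Tex = (mass_g / length_m) * 1000
Substituting: Tex = (36.67 / 6251) * 1000
Intermediate: 36.67 / 6251 = 0.00586626 g/m
Tex = 0.00586626 * 1000 = 5.87 tex

5.87 tex


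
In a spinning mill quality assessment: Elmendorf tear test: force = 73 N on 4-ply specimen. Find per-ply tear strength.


Formula: Per-ply strength = Total force / Number of plies
Per-ply = 73 N / 4
Per-ply = 18.25 N

18.25 N


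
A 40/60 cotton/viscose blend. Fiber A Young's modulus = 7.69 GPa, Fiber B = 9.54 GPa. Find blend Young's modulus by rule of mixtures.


Formula: Blend property = (fraction_A * property_A) + (fraction_B * property_B)
Step 1: Contribution A = 40/100 * 7.69 GPa = 3.076 GPa
Step 2: Contribution B = 60/100 * 9.54 GPa = 5.724 GPa
Step 3: Blend Young's modulus = 3.076 + 5.724 = 8.8 GPa

8.8 GPa


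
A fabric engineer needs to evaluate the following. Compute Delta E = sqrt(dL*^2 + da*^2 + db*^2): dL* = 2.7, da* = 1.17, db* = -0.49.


Formula: Delta E = sqrt(dL*^2 + da*^2 + db*^2)
Step 1: dL*^2 = 2.7^2 = 7.29
Step 2: da*^2 = 1.17^2 = 1.3689
Step 3: db*^2 = (-0.49)^2 = 0.2401
Step 4: Sum = 7.29 + 1.3689 + 0.2401 = 8.899
Step 5: Delta E = sqrt(8.899) = 2.98

2.98 Delta E


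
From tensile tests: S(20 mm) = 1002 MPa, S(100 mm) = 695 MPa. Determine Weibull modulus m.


Formula: m = ln(L1/L2) / ln(S2/S1)
Step 1: ln(L1/L2) = ln(20/100) = -1.60944
Step 2: S2/S1 = 695/1002 = 0.69361
Step 3: ln(S2/S1) = ln(0.69361) = -0.36585
Step 4: m = -1.60944 / -0.36585 = 4.40

4.40 (Weibull m)


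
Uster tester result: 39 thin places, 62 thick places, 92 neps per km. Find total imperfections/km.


Formula: Total = thin places + thick places + neps
Total = 39 + 62 + 92
Total = 193 imperfections/km

193 imperfections/km


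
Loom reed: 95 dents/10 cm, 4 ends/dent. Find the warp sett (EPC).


Formula: EPC = (dents per 10 cm * ends per dent) / 10
Step 1: Total ends per 10 cm = 95 * 4 = 380
Step 2: EPC = 380 / 10 = 38.0 ends/cm

38.0 ends/cm


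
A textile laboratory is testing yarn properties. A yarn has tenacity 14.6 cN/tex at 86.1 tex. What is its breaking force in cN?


Formula: Breaking force = Tenacity * Linear density
F = 14.6 cN/tex * 86.1 tex
F = 1257.06 cN

1257.06 cN


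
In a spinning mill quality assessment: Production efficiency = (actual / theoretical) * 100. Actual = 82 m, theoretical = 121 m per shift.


Formula: Efficiency% = (Actual output / Theoretical output) * 100
Efficiency% = (82 / 121) * 100
Efficiency% = 0.677686 * 100 = 67.7686% ≈ 67.8%

67.8%


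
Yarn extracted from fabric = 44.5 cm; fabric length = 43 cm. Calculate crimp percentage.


Formula: Crimp% = ((L_yarn - L_fabric) / L_fabric) * 100
Step 1: Extension = 44.5 - 43 = 1.5 cm
Step 2: Crimp% = (1.5 / 43) * 100
Step 3: Crimp% = 0.034884 * 100 = 3.4884% ≈ 3.5%

3.5%


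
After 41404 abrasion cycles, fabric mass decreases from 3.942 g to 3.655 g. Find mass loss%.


Formula: Mass loss% = ((m_before - m_after) / m_before) * 100
Step 1: Mass loss = 3.942 - 3.655 = 0.287 g
Step 2: Ratio = 0.287 / 3.942 = 0.0728057
Step 3: Mass loss% = 0.0728057 * 100 = 7.28057% ≈ 7.28%

7.28%


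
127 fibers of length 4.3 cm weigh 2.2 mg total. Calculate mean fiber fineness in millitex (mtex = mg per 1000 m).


Formula: fineness (mtex) = mass (mg) / total length (km) = (mass_mg / total_length_m) * 1000
Step 1: Convert fiber length: 4.3 cm = 0.043 m
Step 2: Total fiber length = 127 * 0.043 = 5.461 m
Step 3: Linear density = 2.2 mg / 5.461 m = 0.4029 mg/m
Step 4: fineness = 0.4029 * 1000 = 402.9 mtex

402.9 mtex


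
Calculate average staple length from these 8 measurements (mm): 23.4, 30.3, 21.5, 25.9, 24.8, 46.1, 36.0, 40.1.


Formula: Mean = sum of lengths / count
Sum = 23.4 + 30.3 + 21.5 + 25.9 + 24.8 + 46.1 + 36.0 + 40.1
Sum = 248.1 mm
Mean = 248.1 / 8 = 31.01 mm

31.01 mm


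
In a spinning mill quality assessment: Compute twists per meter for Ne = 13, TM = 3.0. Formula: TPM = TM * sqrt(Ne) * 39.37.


Formula: TPM = TM * sqrt(Ne) * 39.37
Step 1: sqrt(Ne) = sqrt(13) = 3.6056
Step 2: TM * sqrt(Ne) = 3.0 * 3.6056 = 10.8168
Step 3: TPM = 10.8168 * 39.37 = 426 twists/m

426 twists/m


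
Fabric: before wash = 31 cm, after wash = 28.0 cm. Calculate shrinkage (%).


Formula: Shrinkage% = ((L_before - L_after) / L_before) * 100
Step 1: Shrinkage = 31 - 28.0 = 3.0 cm
Step 2: Shrinkage% = (3.0 / 31) * 100
Step 3: Shrinkage% = 0.096774 * 100 = 9.6774% ≈ 9.7%

9.7%


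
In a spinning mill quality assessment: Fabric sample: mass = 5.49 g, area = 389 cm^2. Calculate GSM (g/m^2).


Formula: GSM = mass_g / area_m2
Step 1: Convert area: 389 cm^2 = 389 / 10000 = 0.0389 m^2
Step 2: GSM = 5.49 g / 0.0389 m^2 = 141.1 g/m^2

141.1 g/m^2


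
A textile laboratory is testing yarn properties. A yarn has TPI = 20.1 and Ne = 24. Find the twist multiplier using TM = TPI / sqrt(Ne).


Formula: TM = TPI / sqrt(Ne)
Step 1: sqrt(Ne) = sqrt(24) = 4.899
Step 2: TM = 20.1 / 4.899 = 4.10

4.10 TM


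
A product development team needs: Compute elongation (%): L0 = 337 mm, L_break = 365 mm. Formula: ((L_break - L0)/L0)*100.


Formula: Elongation (%) = ((L_break - L0) / L0) * 100
Step 1: Extension = 365 - 337 = 28 mm
Step 2: Elongation = (28 / 337) * 100
Step 3: Elongation = 0.083086 * 100 = 8.3086% ≈ 8.3%

8.3%


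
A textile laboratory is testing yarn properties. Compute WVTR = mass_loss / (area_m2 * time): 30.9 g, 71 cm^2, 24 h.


Formula: WVTR = mass_loss / (area * time)
Step 1: Convert area: 71 cm^2 = 0.0071 m^2
Step 2: WVTR = 30.9 g / (0.0071 m^2 * 24 h)
Step 3: WVTR = 30.9 / 0.1704 = 181.3 g/m^2/h

181.3 g/m^2/h


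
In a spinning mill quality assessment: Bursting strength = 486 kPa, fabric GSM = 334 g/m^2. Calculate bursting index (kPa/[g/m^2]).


Formula: Bursting Index = Bursting Strength / Fabric GSM
BI = 486 kPa / 334 g/m^2
BI = 1.455 kPa/(g/m^2)

1.455 kPa/(g/m^2)


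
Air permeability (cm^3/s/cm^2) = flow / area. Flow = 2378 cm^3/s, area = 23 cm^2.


Formula: Air Permeability = Airflow / Test Area
AP = 2378 cm^3/s / 23 cm^2
AP = 103.4 cm^3/s/cm^2

103.4 cm^3/s/cm^2


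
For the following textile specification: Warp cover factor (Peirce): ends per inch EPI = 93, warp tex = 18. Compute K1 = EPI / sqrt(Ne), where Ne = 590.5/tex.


Formula: K1 = EPI / sqrt(Ne), with Ne = 590.5 / tex_warp
Step 1: Ne = 590.5 / 18 = 32.806
Step 2: sqrt(Ne) = sqrt(32.806) = 5.7277
Step 3: K1 = 93 / 5.7277 = 16.2

16.2


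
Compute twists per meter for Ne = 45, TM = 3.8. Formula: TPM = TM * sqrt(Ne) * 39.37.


Formula: TPM = TM * sqrt(Ne) * 39.37
Step 1: sqrt(Ne) = sqrt(45) = 6.7082
Step 2: TM * sqrt(Ne) = 3.8 * 6.7082 = 25.4912
Step 3: TPM = 25.4912 * 39.37 = 1004 twists/m

1004 twists/m


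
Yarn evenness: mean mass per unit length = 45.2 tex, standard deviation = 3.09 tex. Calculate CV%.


Formula: CV% = (standard deviation / mean) * 100
Step 1: Ratio = 3.09 / 45.2 = 0.068363
Step 2: CV% = 0.068363 * 100 = 6.8363% ≈ 6.8%

6.8%


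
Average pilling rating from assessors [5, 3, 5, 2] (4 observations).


Formula: Mean = sum / count
Sum = 5 + 3 + 5 + 2 = 15
Mean = 15 / 4 = 3.8

3.8


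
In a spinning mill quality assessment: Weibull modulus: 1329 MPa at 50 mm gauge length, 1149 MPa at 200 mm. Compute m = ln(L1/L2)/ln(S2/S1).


Formula: m = ln(L1/L2) / ln(S2/S1)
Step 1: ln(L1/L2) = ln(50/200) = -1.38629
Step 2: S2/S1 = 1149/1329 = 0.86456
Step 3: ln(S2/S1) = ln(0.86456) = -0.14553
Step 4: m = -1.38629 / -0.14553 = 9.53

9.53 (Weibull m)


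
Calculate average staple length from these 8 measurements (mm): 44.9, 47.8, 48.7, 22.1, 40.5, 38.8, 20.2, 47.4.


Formula: Mean = sum of lengths / count
Sum = 44.9 + 47.8 + 48.7 + 22.1 + 40.5 + 38.8 + 20.2 + 47.4
Sum = 310.4 mm
Mean = 310.4 / 8 = 38.80 mm

38.80 mm


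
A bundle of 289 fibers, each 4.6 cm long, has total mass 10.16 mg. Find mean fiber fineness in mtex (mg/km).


Formula: fineness (mtex) = mass (mg) / total length (km) = (mass_mg / total_length_m) * 1000
Step 1: Convert fiber length: 4.6 cm = 0.046 m
Step 2: Total fiber length = 289 * 0.046 = 13.294 m
Step 3: Linear density = 10.16 mg / 13.294 m = 0.7643 mg/m
Step 4: fineness = 0.7643 * 1000 = 764.3 mtex

764.3 mtex


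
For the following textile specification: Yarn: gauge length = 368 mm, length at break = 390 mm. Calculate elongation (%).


Formula: Elongation (%) = ((L_break - L0) / L0) * 100
Step 1: Extension = 390 - 368 = 22 mm
Step 2: Elongation = (22 / 368) * 100
Step 3: Elongation = 0.059783 * 100 = 5.9783% ≈ 6.0%

6.0%


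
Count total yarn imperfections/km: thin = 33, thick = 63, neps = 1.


Formula: Total = thin places + thick places + neps
Total = 33 + 63 + 1
Total = 97 imperfections/km

97 imperfections/km


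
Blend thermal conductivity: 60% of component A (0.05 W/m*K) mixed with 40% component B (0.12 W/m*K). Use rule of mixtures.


Formula: Blend property = (fraction_A * property_A) + (fraction_B * property_B)
Step 1: Contribution A = 60/100 * 0.05 W/m*K = 0.03 W/m*K
Step 2: Contribution B = 40/100 * 0.12 W/m*K = 0.048 W/m*K
Step 3: Blend thermal conductivity = 0.03 + 0.048 = 0.078 W/m*K

0.078 W/m*K


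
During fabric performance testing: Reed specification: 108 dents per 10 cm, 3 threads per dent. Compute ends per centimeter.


Formula: EPC = (dents per 10 cm * ends per dent) / 10
Step 1: Total ends per 10 cm = 108 * 3 = 324
Step 2: EPC = 324 / 10 = 32.4 ends/cm

32.4 ends/cm


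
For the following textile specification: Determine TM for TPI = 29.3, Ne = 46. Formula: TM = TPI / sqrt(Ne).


Formula: TM = TPI / sqrt(Ne)
Step 1: sqrt(Ne) = sqrt(46) = 6.7823
Step 2: TM = 29.3 / 6.7823 = 4.32

4.32 TM


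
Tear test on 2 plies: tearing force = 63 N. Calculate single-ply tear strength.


Formula: Per-ply strength = Total force / Number of plies
Per-ply = 63 N / 2
Per-ply = 31.5 N

31.5 N


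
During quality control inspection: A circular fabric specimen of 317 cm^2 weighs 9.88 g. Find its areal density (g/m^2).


Formula: GSM = mass_g / area_m2
Step 1: Convert area: 317 cm^2 = 317 / 10000 = 0.0317 m^2
Step 2: GSM = 9.88 g / 0.0317 m^2 = 311.7 g/m^2

311.7 g/m^2


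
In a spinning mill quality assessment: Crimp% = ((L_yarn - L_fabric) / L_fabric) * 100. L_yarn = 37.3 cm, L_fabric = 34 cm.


Formula: Crimp% = ((L_yarn - L_fabric) / L_fabric) * 100
Step 1: Extension = 37.3 - 34 = 3.3 cm
Step 2: Crimp% = (3.3 / 34) * 100
Step 3: Crimp% = 0.097059 * 100 = 9.7059% ≈ 9.7%

9.7%


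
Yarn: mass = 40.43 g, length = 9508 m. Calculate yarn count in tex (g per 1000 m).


Formula: Tex = (mass_g / length_m) * 1000
Substituting: Tex = (40.43 / 9508) * 1000
Intermediate: 40.43 / 9508 = 0.00425221 g/m
Tex = 0.00425221 * 1000 = 4.25 tex

4.25 tex


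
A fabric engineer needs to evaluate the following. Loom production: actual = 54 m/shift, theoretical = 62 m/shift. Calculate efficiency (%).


Formula: Efficiency% = (Actual output / Theoretical output) * 100
Efficiency% = (54 / 62) * 100
Efficiency% = 0.870968 * 100 = 87.0968% ≈ 87.1%

87.1%


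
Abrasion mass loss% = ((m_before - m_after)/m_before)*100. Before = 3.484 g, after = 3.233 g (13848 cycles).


Formula: Mass loss% = ((m_before - m_after) / m_before) * 100
Step 1: Mass loss = 3.484 - 3.233 = 0.251 g
Step 2: Ratio = 0.251 / 3.484 = 0.0720436
Step 3: Mass loss% = 0.0720436 * 100 = 7.20436% ≈ 7.20%

7.20%


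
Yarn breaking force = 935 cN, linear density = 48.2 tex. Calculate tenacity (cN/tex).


Formula: Tenacity = Breaking force / Linear density
Tenacity = 935 cN / 48.2 tex
Tenacity = 19.40 cN/tex

19.40 cN/tex


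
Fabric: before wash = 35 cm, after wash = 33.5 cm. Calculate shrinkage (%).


Formula: Shrinkage% = ((L_before - L_after) / L_before) * 100
Step 1: Shrinkage = 35 - 33.5 = 1.5 cm
Step 2: Shrinkage% = (1.5 / 35) * 100
Step 3: Shrinkage% = 0.042857 * 100 = 4.2857% ≈ 4.3%

4.3%


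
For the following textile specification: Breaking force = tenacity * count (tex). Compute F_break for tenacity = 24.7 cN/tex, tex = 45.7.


Formula: Breaking force = Tenacity * Linear density
F = 24.7 cN/tex * 45.7 tex
F = 1128.79 cN

1128.79 cN


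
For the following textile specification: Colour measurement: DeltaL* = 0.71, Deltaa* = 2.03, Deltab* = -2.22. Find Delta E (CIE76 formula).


Formula: Delta E = sqrt(dL*^2 + da*^2 + db*^2)
Step 1: dL*^2 = 0.71^2 = 0.5041
Step 2: da*^2 = 2.03^2 = 4.1209
Step 3: db*^2 = (-2.22)^2 = 4.9284
Step 4: Sum = 0.5041 + 4.1209 + 4.9284 = 9.5534
Step 5: Delta E = sqrt(9.5534) = 3.09

3.09 Delta E


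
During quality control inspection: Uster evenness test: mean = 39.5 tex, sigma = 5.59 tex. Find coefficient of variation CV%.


Formula: CV% = (standard deviation / mean) * 100
Step 1: Ratio = 5.59 / 39.5 = 0.141519
Step 2: CV% = 0.141519 * 100 = 14.1519% ≈ 14.2%

14.2%


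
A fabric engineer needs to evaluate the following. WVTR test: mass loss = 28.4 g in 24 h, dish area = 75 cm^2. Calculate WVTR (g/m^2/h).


Formula: WVTR = mass_loss / (area * time)
Step 1: Convert area: 75 cm^2 = 0.0075 m^2
Step 2: WVTR = 28.4 g / (0.0075 m^2 * 24 h)
Step 3: WVTR = 28.4 / 0.18 = 157.8 g/m^2/h

157.8 g/m^2/h


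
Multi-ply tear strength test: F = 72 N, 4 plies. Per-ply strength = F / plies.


Formula: Per-ply strength = Total force / Number of plies
Per-ply = 72 N / 4
Per-ply = 18 N

18 N


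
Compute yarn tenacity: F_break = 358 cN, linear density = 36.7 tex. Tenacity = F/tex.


Formula: Tenacity = Breaking force / Linear density
Tenacity = 358 cN / 36.7 tex
Tenacity = 9.75 cN/tex

9.75 cN/tex


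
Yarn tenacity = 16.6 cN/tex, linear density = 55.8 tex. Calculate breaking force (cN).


Formula: Breaking force = Tenacity * Linear density
F = 16.6 cN/tex * 55.8 tex
F = 926.28 cN

926.28 cN


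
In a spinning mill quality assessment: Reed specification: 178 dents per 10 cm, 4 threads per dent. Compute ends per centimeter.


Formula: EPC = (dents per 10 cm * ends per dent) / 10
Step 1: Total ends per 10 cm = 178 * 4 = 712
Step 2: EPC = 712 / 10 = 71.2 ends/cm

71.2 ends/cm


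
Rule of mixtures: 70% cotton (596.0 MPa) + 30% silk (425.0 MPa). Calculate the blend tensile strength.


Formula: Blend property = (fraction_A * property_A) + (fraction_B * property_B)
Step 1: Contribution A = 70/100 * 596.0 MPa = 417.2 MPa
Step 2: Contribution B = 30/100 * 425.0 MPa = 127.5 MPa
Step 3: Blend tensile strength = 417.2 + 127.5 = 544.7 MPa

544.7 MPa


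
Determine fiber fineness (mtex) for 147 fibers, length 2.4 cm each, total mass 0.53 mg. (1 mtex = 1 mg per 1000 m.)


Formula: fineness (mtex) = mass (mg) / total length (km) = (mass_mg / total_length_m) * 1000
Step 1: Convert fiber length: 2.4 cm = 0.024 m
Step 2: Total fiber length = 147 * 0.024 = 3.528 m
Step 3: Linear density = 0.53 mg / 3.528 m = 0.1502 mg/m
Step 4: fineness = 0.1502 * 1000 = 150.2 mtex

150.2 mtex


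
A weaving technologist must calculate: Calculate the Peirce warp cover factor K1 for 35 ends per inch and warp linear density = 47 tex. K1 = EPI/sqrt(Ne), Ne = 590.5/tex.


Formula: K1 = EPI / sqrt(Ne), with Ne = 590.5 / tex_warp
Step 1: Ne = 590.5 / 47 = 12.564
Step 2: sqrt(Ne) = sqrt(12.564) = 3.5446
Step 3: K1 = 35 / 3.5446 = 9.9

9.9


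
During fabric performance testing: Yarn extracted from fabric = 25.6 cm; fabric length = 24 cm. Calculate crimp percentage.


Formula: Crimp% = ((L_yarn - L_fabric) / L_fabric) * 100
Step 1: Extension = 25.6 - 24 = 1.6 cm
Step 2: Crimp% = (1.6 / 24) * 100
Step 3: Crimp% = 0.066667 * 100 = 6.6667% ≈ 6.7%

6.7%


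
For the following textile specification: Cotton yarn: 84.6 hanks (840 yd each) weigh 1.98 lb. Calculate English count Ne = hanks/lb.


Formula: Ne = hanks / mass_lb
Substituting: Ne = 84.6 / 1.98
Ne = 42.7

42.7 Ne


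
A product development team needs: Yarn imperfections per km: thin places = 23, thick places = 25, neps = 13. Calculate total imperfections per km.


Formula: Total = thin places + thick places + neps
Total = 23 + 25 + 13
Total = 61 imperfections/km

61 imperfections/km


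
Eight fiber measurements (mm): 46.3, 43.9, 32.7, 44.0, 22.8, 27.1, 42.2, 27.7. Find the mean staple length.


Formula: Mean = sum of lengths / count
Sum = 46.3 + 43.9 + 32.7 + 44.0 + 22.8 + 27.1 + 42.2 + 27.7
Sum = 286.7 mm
Mean = 286.7 / 8 = 35.84 mm

35.84 mm


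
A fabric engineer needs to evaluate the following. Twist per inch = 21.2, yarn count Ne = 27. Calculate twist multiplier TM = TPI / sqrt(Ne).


Formula: TM = TPI / sqrt(Ne)
Step 1: sqrt(Ne) = sqrt(27) = 5.1962
Step 2: TM = 21.2 / 5.1962 = 4.08

4.08 TM


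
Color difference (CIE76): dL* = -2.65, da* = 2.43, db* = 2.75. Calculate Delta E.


Formula: Delta E = sqrt(dL*^2 + da*^2 + db*^2)
Step 1: dL*^2 = (-2.65)^2 = 7.0225
Step 2: da*^2 = 2.43^2 = 5.9049
Step 3: db*^2 = 2.75^2 = 7.5625
Step 4: Sum = 7.0225 + 5.9049 + 7.5625 = 20.4899
Step 5: Delta E = sqrt(20.4899) = 4.53

4.53 Delta E


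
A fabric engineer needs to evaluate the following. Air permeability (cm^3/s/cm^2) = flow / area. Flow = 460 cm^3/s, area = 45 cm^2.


Formula: Air Permeability = Airflow / Test Area
AP = 460 cm^3/s / 45 cm^2
AP = 10.2 cm^3/s/cm^2

10.2 cm^3/s/cm^2


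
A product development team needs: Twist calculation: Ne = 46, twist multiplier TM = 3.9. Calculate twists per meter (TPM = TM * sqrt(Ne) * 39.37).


Formula: TPM = TM * sqrt(Ne) * 39.37
Step 1: sqrt(Ne) = sqrt(46) = 6.7823
Step 2: TM * sqrt(Ne) = 3.9 * 6.7823 = 26.451
Step 3: TPM = 26.451 * 39.37 = 1041 twists/m

1041 twists/m


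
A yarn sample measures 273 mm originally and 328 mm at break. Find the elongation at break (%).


Formula: Elongation (%) = ((L_break - L0) / L0) * 100
Step 1: Extension = 328 - 273 = 55 mm
Step 2: Elongation = (55 / 273) * 100
Step 3: Elongation = 0.201465 * 100 = 20.1465% ≈ 20.1%

20.1%


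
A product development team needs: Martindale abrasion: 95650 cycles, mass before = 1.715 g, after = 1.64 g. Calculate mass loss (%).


Formula: Mass loss% = ((m_before - m_after) / m_before) * 100
Step 1: Mass loss = 1.715 - 1.64 = 0.075 g
Step 2: Ratio = 0.075 / 1.715 = 0.0437318
Step 3: Mass loss% = 0.0437318 * 100 = 4.37318% ≈ 4.37%

4.37%


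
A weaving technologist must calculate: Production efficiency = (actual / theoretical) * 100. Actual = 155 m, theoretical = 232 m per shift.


Formula: Efficiency% = (Actual output / Theoretical output) * 100
Efficiency% = (155 / 232) * 100
Efficiency% = 0.668103 * 100 = 66.8103% ≈ 66.8%

66.8%


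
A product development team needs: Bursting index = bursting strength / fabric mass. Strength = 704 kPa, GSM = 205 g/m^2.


Formula: Bursting Index = Bursting Strength / Fabric GSM
BI = 704 kPa / 205 g/m^2
BI = 3.434 kPa/(g/m^2)

3.434 kPa/(g/m^2)


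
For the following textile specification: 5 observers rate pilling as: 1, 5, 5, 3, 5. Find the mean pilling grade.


Formula: Mean = sum / count
Sum = 1 + 5 + 5 + 3 + 5 = 19
Mean = 19 / 5 = 3.8

3.8


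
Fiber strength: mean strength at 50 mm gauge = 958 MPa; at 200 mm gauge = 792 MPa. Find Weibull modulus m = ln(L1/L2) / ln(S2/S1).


Formula: m = ln(L1/L2) / ln(S2/S1)
Step 1: ln(L1/L2) = ln(50/200) = -1.38629
Step 2: S2/S1 = 792/958 = 0.82672
Step 3: ln(S2/S1) = ln(0.82672) = -0.19029
Step 4: m = -1.38629 / -0.19029 = 7.29

7.29 (Weibull m)


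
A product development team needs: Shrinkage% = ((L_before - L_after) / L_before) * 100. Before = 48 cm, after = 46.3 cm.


Formula: Shrinkage% = ((L_before - L_after) / L_before) * 100
Step 1: Shrinkage = 48 - 46.3 = 1.7 cm
Step 2: Shrinkage% = (1.7 / 48) * 100
Step 3: Shrinkage% = 0.035417 * 100 = 3.5417% ≈ 3.5%

3.5%


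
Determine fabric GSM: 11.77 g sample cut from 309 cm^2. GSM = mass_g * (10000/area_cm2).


Formula: GSM = mass_g / area_m2
Step 1: Convert area: 309 cm^2 = 309 / 10000 = 0.0309 m^2
Step 2: GSM = 11.77 g / 0.0309 m^2 = 380.9 g/m^2

380.9 g/m^2


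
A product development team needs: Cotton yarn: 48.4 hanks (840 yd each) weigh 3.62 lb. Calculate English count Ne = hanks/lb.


Formula: Ne = hanks / mass_lb
Substituting: Ne = 48.4 / 3.62
Ne = 13.4

13.4 Ne


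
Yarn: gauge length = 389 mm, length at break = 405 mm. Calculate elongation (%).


Formula: Elongation (%) = ((L_break - L0) / L0) * 100
Step 1: Extension = 405 - 389 = 16 mm
Step 2: Elongation = (16 / 389) * 100
Step 3: Elongation = 0.041131 * 100 = 4.1131% ≈ 4.1%

4.1%


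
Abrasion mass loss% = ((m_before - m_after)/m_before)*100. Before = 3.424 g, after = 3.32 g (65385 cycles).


Formula: Mass loss% = ((m_before - m_after) / m_before) * 100
Step 1: Mass loss = 3.424 - 3.32 = 0.104 g
Step 2: Ratio = 0.104 / 3.424 = 0.0303738
Step 3: Mass loss% = 0.0303738 * 100 = 3.03738% ≈ 3.04%

3.04%


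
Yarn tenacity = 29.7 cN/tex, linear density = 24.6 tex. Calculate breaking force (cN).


Formula: Breaking force = Tenacity * Linear density
F = 29.7 cN/tex * 24.6 tex
F = 730.62 cN

730.62 cN


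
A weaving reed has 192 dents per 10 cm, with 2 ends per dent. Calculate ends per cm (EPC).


Formula: EPC = (dents per 10 cm * ends per dent) / 10
Step 1: Total ends per 10 cm = 192 * 2 = 384
Step 2: EPC = 384 / 10 = 38.4 ends/cm

38.4 ends/cm


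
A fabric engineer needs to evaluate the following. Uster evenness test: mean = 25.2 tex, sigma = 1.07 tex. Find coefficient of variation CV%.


Formula: CV% = (standard deviation / mean) * 100
Step 1: Ratio = 1.07 / 25.2 = 0.04246
Step 2: CV% = 0.04246 * 100 = 4.246% ≈ 4.2%

4.2%


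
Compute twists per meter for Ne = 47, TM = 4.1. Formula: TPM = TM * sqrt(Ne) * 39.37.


Formula: TPM = TM * sqrt(Ne) * 39.37
Step 1: sqrt(Ne) = sqrt(47) = 6.8557
Step 2: TM * sqrt(Ne) = 4.1 * 6.8557 = 28.1084
Step 3: TPM = 28.1084 * 39.37 = 1107 twists/m

1107 twists/m


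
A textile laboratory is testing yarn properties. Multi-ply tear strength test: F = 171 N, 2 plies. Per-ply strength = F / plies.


Formula: Per-ply strength = Total force / Number of plies
Per-ply = 171 N / 2
Per-ply = 85.5 N

85.5 N


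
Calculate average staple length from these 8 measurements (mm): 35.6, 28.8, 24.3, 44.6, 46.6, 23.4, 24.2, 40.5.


Formula: Mean = sum of lengths / count
Sum = 35.6 + 28.8 + 24.3 + 44.6 + 46.6 + 23.4 + 24.2 + 40.5
Sum = 268.0 mm
Mean = 268.0 / 8 = 33.50 mm

33.50 mm


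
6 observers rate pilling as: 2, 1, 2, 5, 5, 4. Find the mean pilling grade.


Formula: Mean = sum / count
Sum = 2 + 1 + 2 + 5 + 5 + 4 = 19
Mean = 19 / 6 = 3.2

3.2


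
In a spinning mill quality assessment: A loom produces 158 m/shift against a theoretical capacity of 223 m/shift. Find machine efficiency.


Formula: Efficiency% = (Actual output / Theoretical output) * 100
Efficiency% = (158 / 223) * 100
Efficiency% = 0.70852 * 100 = 70.852% ≈ 70.9%

70.9%


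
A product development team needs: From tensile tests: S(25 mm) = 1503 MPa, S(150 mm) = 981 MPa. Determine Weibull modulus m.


Formula: m = ln(L1/L2) / ln(S2/S1)
Step 1: ln(L1/L2) = ln(25/150) = -1.79176
Step 2: S2/S1 = 981/1503 = 0.65269
Step 3: ln(S2/S1) = ln(0.65269) = -0.42665
Step 4: m = -1.79176 / -0.42665 = 4.20

4.20 (Weibull m)


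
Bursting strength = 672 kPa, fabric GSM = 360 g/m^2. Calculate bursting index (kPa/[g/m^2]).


Formula: Bursting Index = Bursting Strength / Fabric GSM
BI = 672 kPa / 360 g/m^2
BI = 1.867 kPa/(g/m^2)

1.867 kPa/(g/m^2)


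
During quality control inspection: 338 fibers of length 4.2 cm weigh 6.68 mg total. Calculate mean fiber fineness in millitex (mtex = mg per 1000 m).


Formula: fineness (mtex) = mass (mg) / total length (km) = (mass_mg / total_length_m) * 1000
Step 1: Convert fiber length: 4.2 cm = 0.042 m
Step 2: Total fiber length = 338 * 0.042 = 14.196 m
Step 3: Linear density = 6.68 mg / 14.196 m = 0.4706 mg/m
Step 4: fineness = 0.4706 * 1000 = 470.6 mtex

470.6 mtex


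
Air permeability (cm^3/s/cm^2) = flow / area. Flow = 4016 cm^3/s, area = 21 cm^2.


Formula: Air Permeability = Airflow / Test Area
AP = 4016 cm^3/s / 21 cm^2
AP = 191.2 cm^3/s/cm^2

191.2 cm^3/s/cm^2


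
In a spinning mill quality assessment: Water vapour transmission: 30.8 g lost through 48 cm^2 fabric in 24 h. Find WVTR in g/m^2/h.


Formula: WVTR = mass_loss / (area * time)
Step 1: Convert area: 48 cm^2 = 0.0048 m^2
Step 2: WVTR = 30.8 g / (0.0048 m^2 * 24 h)
Step 3: WVTR = 30.8 / 0.1152 = 267.4 g/m^2/h

267.4 g/m^2/h


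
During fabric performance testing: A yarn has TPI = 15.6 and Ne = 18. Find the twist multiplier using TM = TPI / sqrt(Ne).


Formula: TM = TPI / sqrt(Ne)
Step 1: sqrt(Ne) = sqrt(18) = 4.2426
Step 2: TM = 15.6 / 4.2426 = 3.68

3.68 TM


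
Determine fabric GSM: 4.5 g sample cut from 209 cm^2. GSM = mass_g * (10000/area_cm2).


Formula: GSM = mass_g / area_m2
Step 1: Convert area: 209 cm^2 = 209 / 10000 = 0.0209 m^2
Step 2: GSM = 4.5 g / 0.0209 m^2 = 215.3 g/m^2

215.3 g/m^2


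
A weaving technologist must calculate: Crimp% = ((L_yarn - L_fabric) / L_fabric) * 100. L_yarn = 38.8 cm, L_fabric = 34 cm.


Formula: Crimp% = ((L_yarn - L_fabric) / L_fabric) * 100
Step 1: Extension = 38.8 - 34 = 4.8 cm
Step 2: Crimp% = (4.8 / 34) * 100
Step 3: Crimp% = 0.141176 * 100 = 14.1176% ≈ 14.1%

14.1%


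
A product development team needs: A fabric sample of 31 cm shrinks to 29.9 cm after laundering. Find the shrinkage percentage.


Formula: Shrinkage% = ((L_before - L_after) / L_before) * 100
Step 1: Shrinkage = 31 - 29.9 = 1.1 cm
Step 2: Shrinkage% = (1.1 / 31) * 100
Step 3: Shrinkage% = 0.035484 * 100 = 3.5484% ≈ 3.5%

3.5%


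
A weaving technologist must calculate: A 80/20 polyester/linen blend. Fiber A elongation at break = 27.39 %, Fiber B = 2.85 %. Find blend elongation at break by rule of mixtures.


Formula: Blend property = (fraction_A * property_A) + (fraction_B * property_B)
Step 1: Contribution A = 80/100 * 27.39 % = 21.912 %
Step 2: Contribution B = 20/100 * 2.85 % = 0.57 %
Step 3: Blend elongation at break = 21.912 + 0.57 = 22.482 %

22.482 %


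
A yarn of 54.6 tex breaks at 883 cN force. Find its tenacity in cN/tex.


Formula: Tenacity = Breaking force / Linear density
Tenacity = 883 cN / 54.6 tex
Tenacity = 16.17 cN/tex

16.17 cN/tex


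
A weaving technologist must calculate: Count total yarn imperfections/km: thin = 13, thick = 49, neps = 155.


Formula: Total = thin places + thick places + neps
Total = 13 + 49 + 155
Total = 217 imperfections/km

217 imperfections/km


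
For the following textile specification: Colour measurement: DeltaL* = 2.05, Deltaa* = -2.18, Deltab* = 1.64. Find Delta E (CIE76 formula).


Formula: Delta E = sqrt(dL*^2 + da*^2 + db*^2)
Step 1: dL*^2 = 2.05^2 = 4.2025
Step 2: da*^2 = (-2.18)^2 = 4.7524
Step 3: db*^2 = 1.64^2 = 2.6896
Step 4: Sum = 4.2025 + 4.7524 + 2.6896 = 11.6445
Step 5: Delta E = sqrt(11.6445) = 3.41

3.41 Delta E


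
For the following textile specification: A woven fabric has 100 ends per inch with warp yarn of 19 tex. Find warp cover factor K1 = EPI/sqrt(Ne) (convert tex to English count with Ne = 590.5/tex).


Formula: K1 = EPI / sqrt(Ne), with Ne = 590.5 / tex_warp
Step 1: Ne = 590.5 / 19 = 31.079
Step 2: sqrt(Ne) = sqrt(31.079) = 5.5749
Step 3: K1 = 100 / 5.5749 = 17.9

17.9


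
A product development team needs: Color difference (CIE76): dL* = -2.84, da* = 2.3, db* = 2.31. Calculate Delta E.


Formula: Delta E = sqrt(dL*^2 + da*^2 + db*^2)
Step 1: dL*^2 = (-2.84)^2 = 8.0656
Step 2: da*^2 = 2.3^2 = 5.29
Step 3: db*^2 = 2.31^2 = 5.3361
Step 4: Sum = 8.0656 + 5.29 + 5.3361 = 18.6917
Step 5: Delta E = sqrt(18.6917) = 4.32

4.32 Delta E


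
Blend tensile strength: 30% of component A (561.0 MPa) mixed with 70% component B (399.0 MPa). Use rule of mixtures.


Formula: Blend property = (fraction_A * property_A) + (fraction_B * property_B)
Step 1: Contribution A = 30/100 * 561.0 MPa = 168.3 MPa
Step 2: Contribution B = 70/100 * 399.0 MPa = 279.3 MPa
Step 3: Blend tensile strength = 168.3 + 279.3 = 447.6 MPa

447.6 MPa


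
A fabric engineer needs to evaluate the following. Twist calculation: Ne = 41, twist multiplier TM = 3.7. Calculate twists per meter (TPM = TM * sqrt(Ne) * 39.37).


Formula: TPM = TM * sqrt(Ne) * 39.37
Step 1: sqrt(Ne) = sqrt(41) = 6.4031
Step 2: TM * sqrt(Ne) = 3.7 * 6.4031 = 23.6915
Step 3: TPM = 23.6915 * 39.37 = 933 twists/m

933 twists/m


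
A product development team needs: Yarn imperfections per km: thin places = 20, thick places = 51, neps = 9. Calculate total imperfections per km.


Formula: Total = thin places + thick places + neps
Total = 20 + 51 + 9
Total = 80 imperfections/km

80 imperfections/km


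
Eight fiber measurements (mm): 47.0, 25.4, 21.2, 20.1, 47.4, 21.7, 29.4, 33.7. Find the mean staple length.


Formula: Mean = sum of lengths / count
Sum = 47.0 + 25.4 + 21.2 + 20.1 + 47.4 + 21.7 + 29.4 + 33.7
Sum = 245.9 mm
Mean = 245.9 / 8 = 30.74 mm

30.74 mm


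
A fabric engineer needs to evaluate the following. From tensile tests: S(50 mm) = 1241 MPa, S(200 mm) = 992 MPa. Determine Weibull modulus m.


Formula: m = ln(L1/L2) / ln(S2/S1)
Step 1: ln(L1/L2) = ln(50/200) = -1.38629
Step 2: S2/S1 = 992/1241 = 0.79936
Step 3: ln(S2/S1) = ln(0.79936) = -0.22394
Step 4: m = -1.38629 / -0.22394 = 6.19

6.19 (Weibull m)


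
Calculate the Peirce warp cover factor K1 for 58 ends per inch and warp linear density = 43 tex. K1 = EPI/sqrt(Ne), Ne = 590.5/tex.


Formula: K1 = EPI / sqrt(Ne), with Ne = 590.5 / tex_warp
Step 1: Ne = 590.5 / 43 = 13.733
Step 2: sqrt(Ne) = sqrt(13.733) = 3.7058
Step 3: K1 = 58 / 3.7058 = 15.7

15.7


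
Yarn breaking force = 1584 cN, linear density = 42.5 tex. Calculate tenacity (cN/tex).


Formula: Tenacity = Breaking force / Linear density
Tenacity = 1584 cN / 42.5 tex
Tenacity = 37.27 cN/tex

37.27 cN/tex


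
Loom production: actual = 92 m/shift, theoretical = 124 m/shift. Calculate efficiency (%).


Formula: Efficiency% = (Actual output / Theoretical output) * 100
Efficiency% = (92 / 124) * 100
Efficiency% = 0.741935 * 100 = 74.1935% ≈ 74.2%

74.2%


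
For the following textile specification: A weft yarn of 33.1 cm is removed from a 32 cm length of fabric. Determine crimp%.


Formula: Crimp% = ((L_yarn - L_fabric) / L_fabric) * 100
Step 1: Extension = 33.1 - 32 = 1.1 cm
Step 2: Crimp% = (1.1 / 32) * 100
Step 3: Crimp% = 0.034375 * 100 = 3.4375% ≈ 3.4%

3.4%


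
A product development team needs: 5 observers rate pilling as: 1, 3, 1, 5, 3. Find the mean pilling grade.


Formula: Mean = sum / count
Sum = 1 + 3 + 1 + 5 + 3 = 13
Mean = 13 / 5 = 2.6

2.6


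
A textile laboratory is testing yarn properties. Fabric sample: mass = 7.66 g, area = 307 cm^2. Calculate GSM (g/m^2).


Formula: GSM = mass_g / area_m2
Step 1: Convert area: 307 cm^2 = 307 / 10000 = 0.0307 m^2
Step 2: GSM = 7.66 g / 0.0307 m^2 = 249.5 g/m^2

249.5 g/m^2


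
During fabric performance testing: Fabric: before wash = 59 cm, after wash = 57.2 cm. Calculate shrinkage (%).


Formula: Shrinkage% = ((L_before - L_after) / L_before) * 100
Step 1: Shrinkage = 59 - 57.2 = 1.8 cm
Step 2: Shrinkage% = (1.8 / 59) * 100
Step 3: Shrinkage% = 0.030508 * 100 = 3.0508% ≈ 3.1%

3.1%


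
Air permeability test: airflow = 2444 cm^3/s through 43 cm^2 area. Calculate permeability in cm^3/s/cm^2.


Formula: Air Permeability = Airflow / Test Area
AP = 2444 cm^3/s / 43 cm^2
AP = 56.8 cm^3/s/cm^2

56.8 cm^3/s/cm^2


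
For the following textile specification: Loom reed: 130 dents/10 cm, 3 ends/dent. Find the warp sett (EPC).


Formula: EPC = (dents per 10 cm * ends per dent) / 10
Step 1: Total ends per 10 cm = 130 * 3 = 390
Step 2: EPC = 390 / 10 = 39.0 ends/cm

39.0 ends/cm


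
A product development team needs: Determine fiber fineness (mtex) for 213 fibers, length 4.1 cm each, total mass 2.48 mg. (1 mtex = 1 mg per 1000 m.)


Formula: fineness (mtex) = mass (mg) / total length (km) = (mass_mg / total_length_m) * 1000
Step 1: Convert fiber length: 4.1 cm = 0.041 m
Step 2: Total fiber length = 213 * 0.041 = 8.733 m
Step 3: Linear density = 2.48 mg / 8.733 m = 0.2840 mg/m
Step 4: fineness = 0.2840 * 1000 = 284.0 mtex

284.0 mtex


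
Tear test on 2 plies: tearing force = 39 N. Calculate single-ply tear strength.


Formula: Per-ply strength = Total force / Number of plies
Per-ply = 39 N / 2
Per-ply = 19.5 N

19.5 N


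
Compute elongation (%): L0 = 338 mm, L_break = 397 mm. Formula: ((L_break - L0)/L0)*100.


Formula: Elongation (%) = ((L_break - L0) / L0) * 100
Step 1: Extension = 397 - 338 = 59 mm
Step 2: Elongation = (59 / 338) * 100
Step 3: Elongation = 0.174556 * 100 = 17.4556% ≈ 17.5%

17.5%


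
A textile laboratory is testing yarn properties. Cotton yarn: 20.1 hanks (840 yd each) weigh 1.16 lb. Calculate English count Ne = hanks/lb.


Formula: Ne = hanks / mass_lb
Substituting: Ne = 20.1 / 1.16
Ne = 17.3

17.3 Ne


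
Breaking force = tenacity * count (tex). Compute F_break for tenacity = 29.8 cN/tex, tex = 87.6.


Formula: Breaking force = Tenacity * Linear density
F = 29.8 cN/tex * 87.6 tex
F = 2610.48 cN

2610.48 cN


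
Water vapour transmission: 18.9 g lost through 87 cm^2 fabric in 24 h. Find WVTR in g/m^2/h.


Formula: WVTR = mass_loss / (area * time)
Step 1: Convert area: 87 cm^2 = 0.0087 m^2
Step 2: WVTR = 18.9 g / (0.0087 m^2 * 24 h)
Step 3: WVTR = 18.9 / 0.2088 = 90.5 g/m^2/h

90.5 g/m^2/h


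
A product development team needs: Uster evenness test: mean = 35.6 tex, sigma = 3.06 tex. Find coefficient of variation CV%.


Formula: CV% = (standard deviation / mean) * 100
Step 1: Ratio = 3.06 / 35.6 = 0.085955
Step 2: CV% = 0.085955 * 100 = 8.5955% ≈ 8.6%

8.6%


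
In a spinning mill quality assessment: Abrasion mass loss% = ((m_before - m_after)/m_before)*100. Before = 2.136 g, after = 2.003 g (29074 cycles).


Formula: Mass loss% = ((m_before - m_after) / m_before) * 100
Step 1: Mass loss = 2.136 - 2.003 = 0.133 g
Step 2: Ratio = 0.133 / 2.136 = 0.0622659
Step 3: Mass loss% = 0.0622659 * 100 = 6.22659% ≈ 6.23%

6.23%


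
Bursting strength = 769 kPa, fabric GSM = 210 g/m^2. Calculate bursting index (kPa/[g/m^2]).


Formula: Bursting Index = Bursting Strength / Fabric GSM
BI = 769 kPa / 210 g/m^2
BI = 3.662 kPa/(g/m^2)

3.662 kPa/(g/m^2)


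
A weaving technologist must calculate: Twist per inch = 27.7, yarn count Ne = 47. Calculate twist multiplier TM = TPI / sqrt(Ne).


Formula: TM = TPI / sqrt(Ne)
Step 1: sqrt(Ne) = sqrt(47) = 6.8557
Step 2: TM = 27.7 / 6.8557 = 4.04

4.04 TM


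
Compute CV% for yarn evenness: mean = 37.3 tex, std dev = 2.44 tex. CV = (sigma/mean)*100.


Formula: CV% = (standard deviation / mean) * 100
Step 1: Ratio = 2.44 / 37.3 = 0.065416
Step 2: CV% = 0.065416 * 100 = 6.5416% ≈ 6.5%

6.5%


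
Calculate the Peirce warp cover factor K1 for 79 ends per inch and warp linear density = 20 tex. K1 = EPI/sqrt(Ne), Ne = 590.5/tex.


Formula: K1 = EPI / sqrt(Ne), with Ne = 590.5 / tex_warp
Step 1: Ne = 590.5 / 20 = 29.525
Step 2: sqrt(Ne) = sqrt(29.525) = 5.4337
Step 3: K1 = 79 / 5.4337 = 14.5

14.5


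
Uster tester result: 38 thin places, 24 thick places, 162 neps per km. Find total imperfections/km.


Formula: Total = thin places + thick places + neps
Total = 38 + 24 + 162
Total = 224 imperfections/km

224 imperfections/km


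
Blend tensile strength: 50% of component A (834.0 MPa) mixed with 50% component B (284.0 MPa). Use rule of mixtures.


Formula: Blend property = (fraction_A * property_A) + (fraction_B * property_B)
Step 1: Contribution A = 50/100 * 834.0 MPa = 417.0 MPa
Step 2: Contribution B = 50/100 * 284.0 MPa = 142.0 MPa
Step 3: Blend tensile strength = 417.0 + 142.0 = 559.0 MPa

559.0 MPa


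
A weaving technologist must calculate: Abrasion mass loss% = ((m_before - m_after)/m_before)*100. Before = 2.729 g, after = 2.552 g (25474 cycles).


Formula: Mass loss% = ((m_before - m_after) / m_before) * 100
Step 1: Mass loss = 2.729 - 2.552 = 0.177 g
Step 2: Ratio = 0.177 / 2.729 = 0.0648589
Step 3: Mass loss% = 0.0648589 * 100 = 6.48589% ≈ 6.49%

6.49%


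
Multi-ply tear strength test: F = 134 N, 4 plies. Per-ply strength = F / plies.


Formula: Per-ply strength = Total force / Number of plies
Per-ply = 134 N / 4
Per-ply = 33.5 N

33.5 N


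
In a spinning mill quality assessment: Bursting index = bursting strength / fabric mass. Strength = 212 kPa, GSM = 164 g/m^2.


Formula: Bursting Index = Bursting Strength / Fabric GSM
BI = 212 kPa / 164 g/m^2
BI = 1.293 kPa/(g/m^2)

1.293 kPa/(g/m^2)
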